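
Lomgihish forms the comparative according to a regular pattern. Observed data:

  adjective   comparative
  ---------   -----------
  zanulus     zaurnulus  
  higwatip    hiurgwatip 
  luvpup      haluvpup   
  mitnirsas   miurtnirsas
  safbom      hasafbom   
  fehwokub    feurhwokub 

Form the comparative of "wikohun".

wiurkohun

higwatip and luvpup both end in -p yet inflect differently (hiurgwatip, haluvpup), so the final letter is not what conditions the rule; the number of vowels is.
"wikohun" has 3 vowels. The stems with 3 vowels (fehwokub → feurhwokub, higwatip → hiurgwatip, mitnirsas → miurtnirsas) insert -ur- after the first vowel.
The other pattern: stems with 2 vowels add the prefix ha-.
So wikohun → wiurkohun.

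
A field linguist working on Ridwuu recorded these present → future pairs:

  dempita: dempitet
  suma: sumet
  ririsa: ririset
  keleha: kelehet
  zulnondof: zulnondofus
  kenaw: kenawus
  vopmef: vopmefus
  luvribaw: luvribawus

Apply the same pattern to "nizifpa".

nizifpet

dempita and kenaw both have last vowel 'a' yet inflect differently (dempitet, kenawus), so the last vowel is not what conditions the rule; the final letter is.
"nizifpa" ends in -a. The stems ending in -a (dempita → dempitet, suma → sumet, ririsa → ririset) drop the final letter and add -et.
The other pattern: stems ending in -f or -w add -us.
So nizifpa → nizifpet.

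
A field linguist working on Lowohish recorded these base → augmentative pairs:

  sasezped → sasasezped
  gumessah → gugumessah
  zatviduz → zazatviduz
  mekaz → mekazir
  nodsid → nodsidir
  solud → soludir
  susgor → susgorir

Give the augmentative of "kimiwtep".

zatviduz and mekaz both end in -z yet inflect differently (zazatviduz, mekazir), so the final letter is not what conditions the rule; the number of vowels is.
"kimiwtep" has 3 vowels. The stems with 3 vowels (sasezped → sasasezped, gumessah → gugumessah, zatviduz → zazatviduz) repeat the first consonant+vowel as a prefix.
So kimiwtep → kikimiwtep.

kikimiwtep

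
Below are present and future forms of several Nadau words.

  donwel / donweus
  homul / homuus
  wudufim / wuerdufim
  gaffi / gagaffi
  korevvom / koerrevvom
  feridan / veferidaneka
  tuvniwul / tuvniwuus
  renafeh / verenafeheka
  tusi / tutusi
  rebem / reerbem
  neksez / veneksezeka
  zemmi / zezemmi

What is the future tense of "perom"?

tusi and wudufim both have last vowel 'i' yet inflect differently (tutusi, wuerdufim), so the last vowel is not what conditions the rule; the final letter is.
"perom" ends in -m. The stems ending in -m (rebem → reerbem, wudufim → wuerdufim, korevvom → koerrevvom) insert -er- after the first vowel.
The other patterns: stems ending in -i repeat the first consonant+vowel as a prefix; stems ending in -l drop the final letter and add -us; stems ending in -h, -n or -z add ve- … -eka around the stem.
So perom → peerrom.

peerrom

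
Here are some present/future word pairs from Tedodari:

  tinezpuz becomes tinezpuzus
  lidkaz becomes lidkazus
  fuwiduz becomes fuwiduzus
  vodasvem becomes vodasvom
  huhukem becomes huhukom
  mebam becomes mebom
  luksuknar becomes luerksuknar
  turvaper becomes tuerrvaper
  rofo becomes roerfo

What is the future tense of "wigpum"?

wigpom

"wigpum" ends in -m. The stems ending in -m (vodasvem → vodasvom, huhukem → huhukom, mebam → mebom) change the last vowel to 'o'.
So wigpum → wigpom.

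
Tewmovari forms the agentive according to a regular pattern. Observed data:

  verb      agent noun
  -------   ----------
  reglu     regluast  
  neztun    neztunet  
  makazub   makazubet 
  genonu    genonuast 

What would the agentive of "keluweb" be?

reglu and neztun both have last vowel 'u' yet inflect differently (regluast, neztunet), so the last vowel is not what conditions the rule; whether the stem ends in a vowel or a consonant is.
"keluweb" ends in a consonant. The stems ending in a consonant (neztun → neztunet, makazub → makazubet) add -et.
So keluweb → keluwebet.

keluwebet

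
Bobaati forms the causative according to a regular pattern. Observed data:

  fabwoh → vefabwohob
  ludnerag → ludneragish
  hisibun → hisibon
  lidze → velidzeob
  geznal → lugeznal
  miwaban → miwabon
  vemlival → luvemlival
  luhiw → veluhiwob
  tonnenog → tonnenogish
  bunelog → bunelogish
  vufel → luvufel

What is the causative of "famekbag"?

famekbagish

"famekbag" ends in -g. The stems ending in -g (bunelog → bunelogish, ludnerag → ludneragish, tonnenog → tonnenogish) add -ish.
The other patterns: stems ending in -l add the prefix lu-; stems ending in -n change the last vowel to 'o'; stems ending in -e, -h or -w add ve- … -ob around the stem.
So famekbag → famekbagish.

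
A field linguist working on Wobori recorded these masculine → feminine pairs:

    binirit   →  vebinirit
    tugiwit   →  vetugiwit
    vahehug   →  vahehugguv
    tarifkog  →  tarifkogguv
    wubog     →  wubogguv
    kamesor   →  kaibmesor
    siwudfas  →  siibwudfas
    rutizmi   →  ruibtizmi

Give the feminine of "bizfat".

vebizfat

tarifkog and kamesor both have last vowel 'o' yet inflect differently (tarifkogguv, kaibmesor), so the last vowel is not what conditions the rule; the final letter is.
"bizfat" ends in -t. The stems ending in -t (binirit → vebinirit, tugiwit → vetugiwit) add the prefix ve-.
The other patterns: stems ending in -g double the final consonant and add -uv; stems ending in -i, -r or -s insert -ib- after the first vowel.
So bizfat → vebizfat.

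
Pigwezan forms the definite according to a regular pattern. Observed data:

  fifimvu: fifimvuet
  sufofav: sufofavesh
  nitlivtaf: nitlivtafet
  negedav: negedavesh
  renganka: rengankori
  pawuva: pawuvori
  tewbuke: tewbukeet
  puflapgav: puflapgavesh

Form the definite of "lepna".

lepnori

negedav and renganka both have last vowel 'a' yet inflect differently (negedavesh, rengankori), so the last vowel is not what conditions the rule; the final letter is.
"lepna" ends in -a. The stems ending in -a (renganka → rengankori, pawuva → pawuvori) drop the final letter and add -ori.
The other patterns: stems ending in -v add -esh; stems ending in -e, -f or -u add -et.
So lepna → lepnori.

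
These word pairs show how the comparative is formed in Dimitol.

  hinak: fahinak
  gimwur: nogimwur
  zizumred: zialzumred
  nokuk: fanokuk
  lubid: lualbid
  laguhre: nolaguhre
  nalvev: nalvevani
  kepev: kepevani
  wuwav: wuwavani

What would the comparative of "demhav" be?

zizumred and nalvev both have last vowel 'e' yet inflect differently (zialzumred, nalvevani), so the last vowel is not what conditions the rule; the final letter is.
"demhav" ends in -v. The stems ending in -v (nalvev → nalvevani, wuwav → wuwavani, kepev → kepevani) add -ani.
The other patterns: stems ending in -d insert -al- after the first vowel; stems ending in -e or -r add the prefix no-; stems ending in -k add the prefix fa-.
So demhav → demhavani.

demhavani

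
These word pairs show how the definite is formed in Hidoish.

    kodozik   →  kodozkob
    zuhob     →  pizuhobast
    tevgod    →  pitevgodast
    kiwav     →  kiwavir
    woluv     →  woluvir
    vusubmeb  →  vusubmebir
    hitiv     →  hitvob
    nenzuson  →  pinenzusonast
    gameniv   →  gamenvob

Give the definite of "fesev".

fesevir

"fesev" has last vowel 'e'. The one such stem in the data (vusubmeb → vusubmebir) adds -ir, so the same rule applies.
So fesev → fesevir.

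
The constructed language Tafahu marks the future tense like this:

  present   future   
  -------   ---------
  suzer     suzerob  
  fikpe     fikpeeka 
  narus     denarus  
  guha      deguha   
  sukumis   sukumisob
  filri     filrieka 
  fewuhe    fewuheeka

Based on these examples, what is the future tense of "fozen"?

fozeneka

sukumis and narus both end in -s yet inflect differently (sukumisob, denarus), so the final letter is not what conditions the rule; the first letter is.
"fozen" begins with f-. The stems beginning with f- (fikpe → fikpeeka, filri → filrieka, fewuhe → fewuheeka) add -eka.
The other patterns: stems beginning with s- add -ob; stems beginning with g- or n- add the prefix de-.
So fozen → fozeneka.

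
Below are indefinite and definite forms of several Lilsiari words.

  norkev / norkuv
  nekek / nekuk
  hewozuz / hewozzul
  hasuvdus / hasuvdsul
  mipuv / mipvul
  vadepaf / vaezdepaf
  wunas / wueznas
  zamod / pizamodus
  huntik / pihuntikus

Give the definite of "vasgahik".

pivasgahikus

norkev and mipuv both end in -v yet inflect differently (norkuv, mipvul), so the final letter is not what conditions the rule; the last vowel is.
"vasgahik" has last vowel 'i'. The one such stem in the data (huntik → pihuntikus) adds pi- … -us around the stem, so the same rule applies.
So vasgahik → pivasgahikus.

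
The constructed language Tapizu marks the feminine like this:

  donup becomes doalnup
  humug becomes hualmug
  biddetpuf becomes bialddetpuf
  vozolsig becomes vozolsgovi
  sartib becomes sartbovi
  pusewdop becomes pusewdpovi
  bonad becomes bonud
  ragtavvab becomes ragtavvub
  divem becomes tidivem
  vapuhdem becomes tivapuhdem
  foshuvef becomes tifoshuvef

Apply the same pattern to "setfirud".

sealtfirud

humug and vozolsig both end in -g yet inflect differently (hualmug, vozolsgovi), so the final letter is not what conditions the rule; the last vowel is.
"setfirud" has last vowel 'u'. The stems whose last vowel is 'u' (donup → doalnup, humug → hualmug, biddetpuf → bialddetpuf) insert -al- after the first vowel.
So setfirud → sealtfirud.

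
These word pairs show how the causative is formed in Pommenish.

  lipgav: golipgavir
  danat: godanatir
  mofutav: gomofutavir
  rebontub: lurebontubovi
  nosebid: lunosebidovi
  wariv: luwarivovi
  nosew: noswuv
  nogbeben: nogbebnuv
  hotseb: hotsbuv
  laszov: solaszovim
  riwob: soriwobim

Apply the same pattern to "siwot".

"siwot" has last vowel 'o'. The stems whose last vowel is 'o' (laszov → solaszovim, riwob → soriwobim) add so- … -im around the stem.
So siwot → sosiwotim.

sosiwotim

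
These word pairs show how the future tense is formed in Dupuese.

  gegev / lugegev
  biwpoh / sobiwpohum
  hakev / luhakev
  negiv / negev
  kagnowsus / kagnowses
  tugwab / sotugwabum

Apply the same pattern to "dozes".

ludozes

hakev and negiv both end in -v yet inflect differently (luhakev, negev), so the final letter is not what conditions the rule; the last vowel is.
"dozes" has last vowel 'e'. The stems whose last vowel is 'e' (hakev → luhakev, gegev → lugegev) add the prefix lu-.
So dozes → ludozes.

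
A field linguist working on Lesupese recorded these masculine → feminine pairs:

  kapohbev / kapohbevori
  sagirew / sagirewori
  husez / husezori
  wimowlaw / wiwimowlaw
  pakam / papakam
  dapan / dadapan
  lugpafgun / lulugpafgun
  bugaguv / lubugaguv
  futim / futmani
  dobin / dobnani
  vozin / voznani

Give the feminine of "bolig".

sagirew and wimowlaw both end in -w yet inflect differently (sagirewori, wiwimowlaw), so the final letter is not what conditions the rule; the last vowel is.
"bolig" has last vowel 'i'. The stems whose last vowel is 'i' (futim → futmani, dobin → dobnani, vozin → voznani) delete the last vowel and add -ani.
The other patterns: stems whose last vowel is 'e' add -ori; stems whose last vowel is 'a' repeat the first consonant+vowel as a prefix; stems whose last vowel is 'u' add the prefix lu-.
So bolig → bolgani.

bolgani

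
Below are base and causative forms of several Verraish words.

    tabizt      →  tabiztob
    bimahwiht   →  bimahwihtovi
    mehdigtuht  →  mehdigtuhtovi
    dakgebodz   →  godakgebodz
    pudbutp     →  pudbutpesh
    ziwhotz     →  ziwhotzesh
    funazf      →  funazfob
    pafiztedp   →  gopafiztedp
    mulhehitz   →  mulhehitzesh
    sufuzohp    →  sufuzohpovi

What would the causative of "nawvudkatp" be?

nawvudkatpesh

pudbutp and pafiztedp both end in -p yet inflect differently (pudbutpesh, gopafiztedp), so the final letter is not what conditions the rule; the second-to-last letter is.
"nawvudkatp" has second-to-last letter 't'. The stems whose second-to-last letter is 't' (ziwhotz → ziwhotzesh, mulhehitz → mulhehitzesh, pudbutp → pudbutpesh) add -esh.
So nawvudkatp → nawvudkatpesh.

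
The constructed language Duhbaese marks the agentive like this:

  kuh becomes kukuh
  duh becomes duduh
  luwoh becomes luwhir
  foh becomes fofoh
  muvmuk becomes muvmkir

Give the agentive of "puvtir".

puvtrir

"puvtir" has 2 vowels. The stems with 2 vowels (muvmuk → muvmkir, luwoh → luwhir) delete the last vowel and add -ir.
So puvtir → puvtrir.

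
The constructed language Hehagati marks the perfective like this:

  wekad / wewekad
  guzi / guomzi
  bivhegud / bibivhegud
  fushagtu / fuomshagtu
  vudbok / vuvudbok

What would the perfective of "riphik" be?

"riphik" ends in a consonant. The stems ending in a consonant (bivhegud → bibivhegud, wekad → wewekad, vudbok → vuvudbok) repeat the first consonant+vowel as a prefix.
The other pattern: stems ending in a vowel insert -om- after the first vowel.
So riphik → ririphik.

ririphik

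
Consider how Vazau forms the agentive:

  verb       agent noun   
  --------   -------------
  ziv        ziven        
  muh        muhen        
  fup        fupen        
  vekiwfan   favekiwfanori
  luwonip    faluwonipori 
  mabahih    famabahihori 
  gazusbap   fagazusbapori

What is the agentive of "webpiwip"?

"webpiwip" has 3 vowels. The stems with 3 vowels (vekiwfan → favekiwfanori, luwonip → faluwonipori, mabahih → famabahihori) add fa- … -ori around the stem.
So webpiwip → fawebpiwipori.

fawebpiwipori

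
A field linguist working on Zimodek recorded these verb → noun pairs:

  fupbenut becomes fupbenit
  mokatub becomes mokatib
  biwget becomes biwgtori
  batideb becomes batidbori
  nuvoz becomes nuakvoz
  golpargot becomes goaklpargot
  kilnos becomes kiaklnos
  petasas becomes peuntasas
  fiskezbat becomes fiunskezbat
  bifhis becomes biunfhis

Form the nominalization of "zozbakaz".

fupbenut and biwget both end in -t yet inflect differently (fupbenit, biwgtori), so the final letter is not what conditions the rule; the last vowel is.
"zozbakaz" has last vowel 'a'. The stems whose last vowel is 'a' (petasas → peuntasas, fiskezbat → fiunskezbat) insert -un- after the first vowel.
The other patterns: stems whose last vowel is 'u' change the last vowel to 'i'; stems whose last vowel is 'e' delete the last vowel and add -ori; stems whose last vowel is 'o' insert -ak- after the first vowel.
So zozbakaz → zounzbakaz.

zounzbakaz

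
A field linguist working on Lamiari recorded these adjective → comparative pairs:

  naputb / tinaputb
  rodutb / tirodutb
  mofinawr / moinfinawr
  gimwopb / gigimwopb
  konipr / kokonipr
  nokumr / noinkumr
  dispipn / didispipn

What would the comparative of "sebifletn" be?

"sebifletn" has second-to-last letter 't'. The stems whose second-to-last letter is 't' (naputb → tinaputb, rodutb → tirodutb) add the prefix ti-.
So sebifletn → tisebifletn.

tisebifletn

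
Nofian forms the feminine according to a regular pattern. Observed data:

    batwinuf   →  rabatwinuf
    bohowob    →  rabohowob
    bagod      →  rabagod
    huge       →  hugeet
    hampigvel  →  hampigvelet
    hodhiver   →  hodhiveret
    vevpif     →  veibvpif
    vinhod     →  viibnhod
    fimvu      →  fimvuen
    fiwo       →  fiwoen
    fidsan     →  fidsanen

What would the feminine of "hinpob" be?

"hinpob" begins with h-. The stems beginning with h- (huge → hugeet, hampigvel → hampigvelet, hodhiver → hodhiveret) add -et.
The other patterns: stems beginning with b- add the prefix ra-; stems beginning with v- insert -ib- after the first vowel; stems beginning with f- add -en.
So hinpob → hinpobet.

hinpobet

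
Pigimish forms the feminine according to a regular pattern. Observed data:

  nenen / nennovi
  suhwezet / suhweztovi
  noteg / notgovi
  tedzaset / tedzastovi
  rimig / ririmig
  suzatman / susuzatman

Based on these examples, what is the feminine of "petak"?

pepetak

noteg and rimig both end in -g yet inflect differently (notgovi, ririmig), so the final letter is not what conditions the rule; the last vowel is.
"petak" has last vowel 'a'. The one such stem in the data (suzatman → susuzatman) repeats the first consonant+vowel as a prefix (as does rimig), so the same rule applies.
So petak → pepetak.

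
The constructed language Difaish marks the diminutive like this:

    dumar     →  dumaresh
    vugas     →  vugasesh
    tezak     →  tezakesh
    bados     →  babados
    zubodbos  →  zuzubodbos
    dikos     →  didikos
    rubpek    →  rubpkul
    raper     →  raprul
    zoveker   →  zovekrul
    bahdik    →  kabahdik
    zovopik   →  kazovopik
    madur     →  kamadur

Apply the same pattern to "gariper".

gariprul

"gariper" has last vowel 'e'. The stems whose last vowel is 'e' (rubpek → rubpkul, raper → raprul, zoveker → zovekrul) delete the last vowel and add -ul.
So gariper → gariprul.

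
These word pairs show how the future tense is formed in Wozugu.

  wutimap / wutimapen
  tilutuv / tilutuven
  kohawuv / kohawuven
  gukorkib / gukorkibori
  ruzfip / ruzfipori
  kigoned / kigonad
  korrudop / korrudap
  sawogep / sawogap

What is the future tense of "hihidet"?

wutimap and ruzfip both end in -p yet inflect differently (wutimapen, ruzfipori), so the final letter is not what conditions the rule; the last vowel is.
"hihidet" has last vowel 'e'. The stems whose last vowel is 'e' (kigoned → kigonad, sawogep → sawogap) change the last vowel to 'a'.
The other patterns: stems whose last vowel is 'a' or 'u' add -en; stems whose last vowel is 'i' add -ori.
So hihidet → hihidat.

hihidat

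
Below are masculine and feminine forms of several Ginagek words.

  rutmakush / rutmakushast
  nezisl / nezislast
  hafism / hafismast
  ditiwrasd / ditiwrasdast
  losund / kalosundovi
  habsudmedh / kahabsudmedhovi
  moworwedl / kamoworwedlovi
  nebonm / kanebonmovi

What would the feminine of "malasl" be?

malaslast

"malasl" has second-to-last letter 's'. The stems whose second-to-last letter is 's' (rutmakush → rutmakushast, nezisl → nezislast, hafism → hafismast) add -ast.
So malasl → malaslast.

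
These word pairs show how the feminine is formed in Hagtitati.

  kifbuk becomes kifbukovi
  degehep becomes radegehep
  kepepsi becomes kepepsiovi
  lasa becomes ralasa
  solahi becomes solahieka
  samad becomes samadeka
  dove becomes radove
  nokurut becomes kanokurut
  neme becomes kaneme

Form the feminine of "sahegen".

sahegeneka

"sahegen" begins with s-. The stems beginning with s- (solahi → solahieka, samad → samadeka) add -eka.
The other patterns: stems beginning with k- add -ovi; stems beginning with n- add the prefix ka-; stems beginning with d- or l- add the prefix ra-.
So sahegen → sahegeneka.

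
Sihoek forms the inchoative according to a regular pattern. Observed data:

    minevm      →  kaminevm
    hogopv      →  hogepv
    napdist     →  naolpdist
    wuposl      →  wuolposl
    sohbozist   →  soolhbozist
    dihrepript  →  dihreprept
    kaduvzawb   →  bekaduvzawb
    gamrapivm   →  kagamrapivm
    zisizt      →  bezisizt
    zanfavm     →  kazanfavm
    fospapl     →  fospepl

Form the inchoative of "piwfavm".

kapiwfavm

"piwfavm" has second-to-last letter 'v'. The stems whose second-to-last letter is 'v' (gamrapivm → kagamrapivm, zanfavm → kazanfavm, minevm → kaminevm) add the prefix ka-.
The other patterns: stems whose second-to-last letter is 'p' change the last vowel to 'e'; stems whose second-to-last letter is 's' insert -ol- after the first vowel; stems whose second-to-last letter is 'w' or 'z' add the prefix be-.
So piwfavm → kapiwfavm.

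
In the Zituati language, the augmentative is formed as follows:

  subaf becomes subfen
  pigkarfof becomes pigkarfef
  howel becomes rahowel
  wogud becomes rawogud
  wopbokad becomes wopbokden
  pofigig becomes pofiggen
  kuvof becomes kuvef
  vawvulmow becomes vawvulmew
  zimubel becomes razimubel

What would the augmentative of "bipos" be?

wogud and wopbokad both end in -d yet inflect differently (rawogud, wopbokden), so the final letter is not what conditions the rule; the last vowel is.
"bipos" has last vowel 'o'. The stems whose last vowel is 'o' (vawvulmow → vawvulmew, pigkarfof → pigkarfef, kuvof → kuvef) change the last vowel to 'e'.
So bipos → bipes.

bipes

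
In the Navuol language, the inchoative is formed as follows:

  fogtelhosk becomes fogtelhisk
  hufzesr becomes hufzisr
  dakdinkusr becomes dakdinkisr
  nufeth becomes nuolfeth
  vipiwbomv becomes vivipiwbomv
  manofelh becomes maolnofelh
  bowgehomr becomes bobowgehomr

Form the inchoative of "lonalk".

"lonalk" has second-to-last letter 'l'. The one such stem in the data (manofelh → maolnofelh) inserts -ol- after the first vowel (as does nufeth), so the same rule applies.
So lonalk → loolnalk.

loolnalk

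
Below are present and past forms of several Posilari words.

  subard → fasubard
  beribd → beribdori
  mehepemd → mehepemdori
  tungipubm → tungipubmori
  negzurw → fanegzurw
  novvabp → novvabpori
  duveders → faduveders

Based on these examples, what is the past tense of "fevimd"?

subard and mehepemd both end in -d yet inflect differently (fasubard, mehepemdori), so the final letter is not what conditions the rule; the second-to-last letter is.
"fevimd" has second-to-last letter 'm'. The one such stem in the data (mehepemd → mehepemdori) adds -ori, so the same rule applies.
The other pattern: stems whose second-to-last letter is 'r' add the prefix fa-.
So fevimd → fevimdori.

fevimdori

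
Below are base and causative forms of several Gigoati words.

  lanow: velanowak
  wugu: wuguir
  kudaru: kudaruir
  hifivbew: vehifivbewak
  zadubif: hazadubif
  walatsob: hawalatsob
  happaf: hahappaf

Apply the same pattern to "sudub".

"sudub" ends in -b. The one such stem in the data (walatsob → hawalatsob) adds the prefix ha-, so the same rule applies.
So sudub → hasudub.

hasudub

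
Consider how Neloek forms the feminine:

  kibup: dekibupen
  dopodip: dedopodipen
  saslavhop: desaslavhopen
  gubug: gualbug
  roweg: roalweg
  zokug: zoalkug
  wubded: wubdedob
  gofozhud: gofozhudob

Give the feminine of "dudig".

kibup and gubug both have last vowel 'u' yet inflect differently (dekibupen, gualbug), so the last vowel is not what conditions the rule; the final letter is.
"dudig" ends in -g. The stems ending in -g (gubug → gualbug, roweg → roalweg, zokug → zoalkug) insert -al- after the first vowel.
The other patterns: stems ending in -p add de- … -en around the stem; stems ending in -d add -ob.
So dudig → dualdig.

dualdig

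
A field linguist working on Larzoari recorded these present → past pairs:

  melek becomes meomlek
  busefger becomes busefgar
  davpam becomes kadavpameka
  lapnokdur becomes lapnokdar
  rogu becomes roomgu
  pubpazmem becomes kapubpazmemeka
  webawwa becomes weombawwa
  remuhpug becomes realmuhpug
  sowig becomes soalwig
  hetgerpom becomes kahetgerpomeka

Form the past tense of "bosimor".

pubpazmem and busefger both have last vowel 'e' yet inflect differently (kapubpazmemeka, busefgar), so the last vowel is not what conditions the rule; the final letter is.
"bosimor" ends in -r. The stems ending in -r (busefger → busefgar, lapnokdur → lapnokdar) change the last vowel to 'a'.
So bosimor → bosimar.

bosimar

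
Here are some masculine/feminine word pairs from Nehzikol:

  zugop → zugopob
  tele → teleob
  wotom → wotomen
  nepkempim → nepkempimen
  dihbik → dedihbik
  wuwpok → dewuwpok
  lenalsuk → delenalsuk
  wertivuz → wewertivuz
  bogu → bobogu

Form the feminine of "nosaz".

"nosaz" ends in -z. The one such stem in the data (wertivuz → wewertivuz) repeats the first consonant+vowel as a prefix (as does bogu), so the same rule applies.
The other patterns: stems ending in -e or -p add -ob; stems ending in -m add -en; stems ending in -k add the prefix de-.
So nosaz → nonosaz.

nonosaz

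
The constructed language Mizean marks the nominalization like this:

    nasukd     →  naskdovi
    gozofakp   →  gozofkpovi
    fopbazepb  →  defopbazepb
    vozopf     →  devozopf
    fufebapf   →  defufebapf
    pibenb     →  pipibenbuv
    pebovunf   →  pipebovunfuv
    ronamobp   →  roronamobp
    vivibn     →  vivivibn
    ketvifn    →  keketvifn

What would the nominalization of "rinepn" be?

derinepn

"rinepn" has second-to-last letter 'p'. The stems whose second-to-last letter is 'p' (fopbazepb → defopbazepb, vozopf → devozopf, fufebapf → defufebapf) add the prefix de-.
The other patterns: stems whose second-to-last letter is 'k' delete the last vowel and add -ovi; stems whose second-to-last letter is 'n' add pi- … -uv around the stem; stems whose second-to-last letter is 'b' or 'f' repeat the first consonant+vowel as a prefix.
So rinepn → derinepn.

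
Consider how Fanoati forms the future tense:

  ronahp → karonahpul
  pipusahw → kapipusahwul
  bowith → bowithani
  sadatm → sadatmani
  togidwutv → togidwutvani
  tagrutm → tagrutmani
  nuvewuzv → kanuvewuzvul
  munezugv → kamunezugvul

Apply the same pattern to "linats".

linatsani

"linats" has second-to-last letter 't'. The stems whose second-to-last letter is 't' (tagrutm → tagrutmani, bowith → bowithani, togidwutv → togidwutvani) add -ani.
The other pattern: stems whose second-to-last letter is 'g', 'h' or 'z' add ka- … -ul around the stem.
So linats → linatsani.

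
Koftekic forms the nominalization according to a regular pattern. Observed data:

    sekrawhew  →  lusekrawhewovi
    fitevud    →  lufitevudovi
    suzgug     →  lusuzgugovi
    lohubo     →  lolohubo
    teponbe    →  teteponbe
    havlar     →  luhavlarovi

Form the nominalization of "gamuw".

lugamuwovi

"gamuw" ends in a consonant. The stems ending in a consonant (sekrawhew → lusekrawhewovi, havlar → luhavlarovi, fitevud → lufitevudovi) add lu- … -ovi around the stem.
So gamuw → lugamuwovi.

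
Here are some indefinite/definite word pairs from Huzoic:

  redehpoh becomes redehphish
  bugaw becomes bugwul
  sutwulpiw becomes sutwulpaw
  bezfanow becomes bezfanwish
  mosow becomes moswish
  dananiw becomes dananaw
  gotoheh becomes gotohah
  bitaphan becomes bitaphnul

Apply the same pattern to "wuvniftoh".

"wuvniftoh" has last vowel 'o'. The stems whose last vowel is 'o' (redehpoh → redehphish, bezfanow → bezfanwish, mosow → moswish) delete the last vowel and add -ish.
So wuvniftoh → wuvnifthish.

wuvnifthish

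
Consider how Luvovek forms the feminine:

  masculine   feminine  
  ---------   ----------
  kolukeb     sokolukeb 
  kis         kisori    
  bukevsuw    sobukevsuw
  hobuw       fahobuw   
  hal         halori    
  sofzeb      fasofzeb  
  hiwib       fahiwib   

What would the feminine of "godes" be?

fagodes

"godes" has 2 vowels. The stems with 2 vowels (sofzeb → fasofzeb, hiwib → fahiwib, hobuw → fahobuw) add the prefix fa-.
So godes → fagodes.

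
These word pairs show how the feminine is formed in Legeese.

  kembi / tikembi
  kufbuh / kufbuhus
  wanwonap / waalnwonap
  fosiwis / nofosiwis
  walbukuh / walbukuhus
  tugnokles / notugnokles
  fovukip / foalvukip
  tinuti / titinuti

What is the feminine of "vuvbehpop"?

fosiwis and tinuti both have last vowel 'i' yet inflect differently (nofosiwis, titinuti), so the last vowel is not what conditions the rule; the final letter is.
"vuvbehpop" ends in -p. The stems ending in -p (wanwonap → waalnwonap, fovukip → foalvukip) insert -al- after the first vowel.
So vuvbehpop → vualvbehpop.

vualvbehpop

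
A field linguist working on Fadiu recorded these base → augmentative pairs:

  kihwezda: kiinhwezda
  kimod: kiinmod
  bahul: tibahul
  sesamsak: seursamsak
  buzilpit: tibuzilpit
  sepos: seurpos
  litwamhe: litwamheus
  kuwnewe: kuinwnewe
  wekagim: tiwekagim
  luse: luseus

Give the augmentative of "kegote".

kuwnewe and litwamhe both end in -e yet inflect differently (kuinwnewe, litwamheus), so the final letter is not what conditions the rule; the first letter is.
"kegote" begins with k-. The stems beginning with k- (kimod → kiinmod, kuwnewe → kuinwnewe, kihwezda → kiinhwezda) insert -in- after the first vowel.
So kegote → keingote.

keingote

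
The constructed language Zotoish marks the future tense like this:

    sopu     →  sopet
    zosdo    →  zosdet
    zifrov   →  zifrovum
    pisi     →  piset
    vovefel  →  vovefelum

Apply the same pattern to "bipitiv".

bipitivum

zifrov and zosdo both have last vowel 'o' yet inflect differently (zifrovum, zosdet), so the last vowel is not what conditions the rule; whether the stem ends in a vowel or a consonant is.
"bipitiv" ends in a consonant. The stems ending in a consonant (zifrov → zifrovum, vovefel → vovefelum) add -um.
So bipitiv → bipitivum.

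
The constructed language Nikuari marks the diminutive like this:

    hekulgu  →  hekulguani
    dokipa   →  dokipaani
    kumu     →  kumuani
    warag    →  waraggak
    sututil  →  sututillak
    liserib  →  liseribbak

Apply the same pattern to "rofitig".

dokipa and warag both have last vowel 'a' yet inflect differently (dokipaani, waraggak), so the last vowel is not what conditions the rule; whether the stem ends in a vowel or a consonant is.
"rofitig" ends in a consonant. The stems ending in a consonant (warag → waraggak, sututil → sututillak, liserib → liseribbak) double the final consonant and add -ak.
The other pattern: stems ending in a vowel add -ani.
So rofitig → rofitiggak.

rofitiggak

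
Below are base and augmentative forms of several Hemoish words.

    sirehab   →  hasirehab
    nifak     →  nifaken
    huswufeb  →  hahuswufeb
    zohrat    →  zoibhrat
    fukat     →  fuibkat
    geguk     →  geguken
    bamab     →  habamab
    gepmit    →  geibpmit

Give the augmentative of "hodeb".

bamab and fukat both have last vowel 'a' yet inflect differently (habamab, fuibkat), so the last vowel is not what conditions the rule; the final letter is.
"hodeb" ends in -b. The stems ending in -b (bamab → habamab, sirehab → hasirehab, huswufeb → hahuswufeb) add the prefix ha-.
The other patterns: stems ending in -t insert -ib- after the first vowel; stems ending in -k add -en.
So hodeb → hahodeb.

hahodeb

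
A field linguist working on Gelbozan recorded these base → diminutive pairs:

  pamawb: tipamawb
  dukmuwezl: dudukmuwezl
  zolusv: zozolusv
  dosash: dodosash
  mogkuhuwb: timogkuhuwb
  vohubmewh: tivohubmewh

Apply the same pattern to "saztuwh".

"saztuwh" has second-to-last letter 'w'. The stems whose second-to-last letter is 'w' (vohubmewh → tivohubmewh, pamawb → tipamawb, mogkuhuwb → timogkuhuwb) add the prefix ti-.
So saztuwh → tisaztuwh.

tisaztuwh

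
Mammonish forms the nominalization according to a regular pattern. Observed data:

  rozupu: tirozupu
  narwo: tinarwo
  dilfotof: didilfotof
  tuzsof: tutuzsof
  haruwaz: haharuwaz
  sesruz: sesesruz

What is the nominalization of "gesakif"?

gegesakif

"gesakif" ends in a consonant. The stems ending in a consonant (dilfotof → didilfotof, tuzsof → tutuzsof, haruwaz → haharuwaz) repeat the first consonant+vowel as a prefix.
So gesakif → gegesakif.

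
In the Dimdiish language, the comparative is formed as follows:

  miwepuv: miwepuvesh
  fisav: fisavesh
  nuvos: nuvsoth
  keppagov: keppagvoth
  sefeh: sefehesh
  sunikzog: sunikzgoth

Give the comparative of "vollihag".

vollihagesh

"vollihag" has last vowel 'a'. The one such stem in the data (fisav → fisavesh) adds -esh, so the same rule applies.
The other pattern: stems whose last vowel is 'o' delete the last vowel and add -oth.
So vollihag → vollihagesh.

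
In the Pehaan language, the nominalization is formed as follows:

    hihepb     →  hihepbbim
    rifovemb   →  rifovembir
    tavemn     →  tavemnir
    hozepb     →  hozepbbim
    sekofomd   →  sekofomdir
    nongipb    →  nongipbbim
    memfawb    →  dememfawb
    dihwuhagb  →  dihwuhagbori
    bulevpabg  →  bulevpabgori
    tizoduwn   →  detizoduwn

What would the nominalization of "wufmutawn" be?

memfawb and hozepb both end in -b yet inflect differently (dememfawb, hozepbbim), so the final letter is not what conditions the rule; the second-to-last letter is.
"wufmutawn" has second-to-last letter 'w'. The stems whose second-to-last letter is 'w' (memfawb → dememfawb, tizoduwn → detizoduwn) add the prefix de-.
So wufmutawn → dewufmutawn.

dewufmutawn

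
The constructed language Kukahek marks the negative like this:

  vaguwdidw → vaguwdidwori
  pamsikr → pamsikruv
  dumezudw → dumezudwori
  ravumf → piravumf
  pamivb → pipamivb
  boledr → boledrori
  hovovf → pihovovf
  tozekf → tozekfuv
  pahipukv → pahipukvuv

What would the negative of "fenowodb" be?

fenowodbori

boledr and pamsikr both end in -r yet inflect differently (boledrori, pamsikruv), so the final letter is not what conditions the rule; the second-to-last letter is.
"fenowodb" has second-to-last letter 'd'. The stems whose second-to-last letter is 'd' (vaguwdidw → vaguwdidwori, boledr → boledrori, dumezudw → dumezudwori) add -ori.
The other patterns: stems whose second-to-last letter is 'k' add -uv; stems whose second-to-last letter is 'm' or 'v' add the prefix pi-.
So fenowodb → fenowodbori.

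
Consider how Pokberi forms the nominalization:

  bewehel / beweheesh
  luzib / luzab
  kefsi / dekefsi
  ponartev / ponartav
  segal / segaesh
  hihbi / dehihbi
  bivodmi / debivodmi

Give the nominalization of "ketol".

ketoesh

"ketol" ends in -l. The stems ending in -l (segal → segaesh, bewehel → beweheesh) drop the final letter and add -esh.
So ketol → ketoesh.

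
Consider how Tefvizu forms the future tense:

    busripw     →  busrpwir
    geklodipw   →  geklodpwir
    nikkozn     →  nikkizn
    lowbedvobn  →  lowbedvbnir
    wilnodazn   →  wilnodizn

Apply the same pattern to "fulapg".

"fulapg" has second-to-last letter 'p'. The stems whose second-to-last letter is 'p' (geklodipw → geklodpwir, busripw → busrpwir) delete the last vowel and add -ir.
The other pattern: stems whose second-to-last letter is 'z' change the last vowel to 'i'.
So fulapg → fulpgir.

fulpgir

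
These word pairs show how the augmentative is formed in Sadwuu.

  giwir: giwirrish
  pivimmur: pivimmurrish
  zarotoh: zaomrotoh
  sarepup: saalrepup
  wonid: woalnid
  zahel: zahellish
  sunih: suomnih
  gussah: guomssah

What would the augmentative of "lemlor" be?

lemlorrish

giwir and sunih both have last vowel 'i' yet inflect differently (giwirrish, suomnih), so the last vowel is not what conditions the rule; the final letter is.
"lemlor" ends in -r. The stems ending in -r (pivimmur → pivimmurrish, giwir → giwirrish) double the final consonant and add -ish.
So lemlor → lemlorrish.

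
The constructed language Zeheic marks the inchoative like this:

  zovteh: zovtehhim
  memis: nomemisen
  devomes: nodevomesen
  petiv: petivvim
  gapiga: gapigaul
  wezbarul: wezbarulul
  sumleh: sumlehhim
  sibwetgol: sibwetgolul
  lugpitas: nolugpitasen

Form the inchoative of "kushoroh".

"kushoroh" ends in -h. The stems ending in -h (sumleh → sumlehhim, zovteh → zovtehhim) double the final consonant and add -im.
So kushoroh → kushorohhim.

kushorohhim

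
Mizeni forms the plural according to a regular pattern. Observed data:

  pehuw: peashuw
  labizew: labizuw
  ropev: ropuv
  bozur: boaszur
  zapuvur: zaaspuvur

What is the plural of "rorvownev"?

rorvownuv

pehuw and labizew both end in -w yet inflect differently (peashuw, labizuw), so the final letter is not what conditions the rule; the last vowel is.
"rorvownev" has last vowel 'e'. The stems whose last vowel is 'e' (labizew → labizuw, ropev → ropuv) change the last vowel to 'u'.
The other pattern: stems whose last vowel is 'u' insert -as- after the first vowel.
So rorvownev → rorvownuv.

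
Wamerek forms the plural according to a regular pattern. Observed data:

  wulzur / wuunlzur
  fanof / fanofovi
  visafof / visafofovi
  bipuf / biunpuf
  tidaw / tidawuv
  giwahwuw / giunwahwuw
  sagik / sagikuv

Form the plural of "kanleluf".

kaunnleluf

bipuf and visafof both end in -f yet inflect differently (biunpuf, visafofovi), so the final letter is not what conditions the rule; the last vowel is.
"kanleluf" has last vowel 'u'. The stems whose last vowel is 'u' (bipuf → biunpuf, wulzur → wuunlzur, giwahwuw → giunwahwuw) insert -un- after the first vowel.
So kanleluf → kaunnleluf.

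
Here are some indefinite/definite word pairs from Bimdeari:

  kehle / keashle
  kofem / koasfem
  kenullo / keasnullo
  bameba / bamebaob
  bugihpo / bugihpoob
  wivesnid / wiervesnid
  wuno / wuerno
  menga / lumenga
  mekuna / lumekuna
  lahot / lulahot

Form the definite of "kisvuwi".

kenullo and bugihpo both end in -o yet inflect differently (keasnullo, bugihpoob), so the final letter is not what conditions the rule; the first letter is.
"kisvuwi" begins with k-. The stems beginning with k- (kehle → keashle, kofem → koasfem, kenullo → keasnullo) insert -as- after the first vowel.
The other patterns: stems beginning with b- add -ob; stems beginning with w- insert -er- after the first vowel; stems beginning with l- or m- add the prefix lu-.
So kisvuwi → kiassvuwi.

kiassvuwi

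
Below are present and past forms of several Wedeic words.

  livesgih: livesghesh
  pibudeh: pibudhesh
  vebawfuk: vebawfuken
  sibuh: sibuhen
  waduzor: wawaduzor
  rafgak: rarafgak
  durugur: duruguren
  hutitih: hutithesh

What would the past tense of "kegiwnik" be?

kegiwnkesh

rafgak and vebawfuk both end in -k yet inflect differently (rarafgak, vebawfuken), so the final letter is not what conditions the rule; the last vowel is.
"kegiwnik" has last vowel 'i'. The stems whose last vowel is 'i' (livesgih → livesghesh, hutitih → hutithesh) delete the last vowel and add -esh.
The other patterns: stems whose last vowel is 'a' or 'o' repeat the first consonant+vowel as a prefix; stems whose last vowel is 'u' add -en.
So kegiwnik → kegiwnkesh.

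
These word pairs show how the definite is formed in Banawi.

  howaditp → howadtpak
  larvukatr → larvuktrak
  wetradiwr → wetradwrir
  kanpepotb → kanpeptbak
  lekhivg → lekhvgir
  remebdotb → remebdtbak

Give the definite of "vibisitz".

larvukatr and wetradiwr both end in -r yet inflect differently (larvuktrak, wetradwrir), so the final letter is not what conditions the rule; the second-to-last letter is.
"vibisitz" has second-to-last letter 't'. The stems whose second-to-last letter is 't' (kanpepotb → kanpeptbak, howaditp → howadtpak, remebdotb → remebdtbak) delete the last vowel and add -ak.
So vibisitz → vibistzak.

vibistzak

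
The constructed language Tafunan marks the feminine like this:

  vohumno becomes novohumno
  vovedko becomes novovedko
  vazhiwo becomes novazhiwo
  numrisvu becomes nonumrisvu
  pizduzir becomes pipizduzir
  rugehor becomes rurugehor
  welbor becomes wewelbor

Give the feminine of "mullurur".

vohumno and rugehor both have last vowel 'o' yet inflect differently (novohumno, rurugehor), so the last vowel is not what conditions the rule; the final letter is.
"mullurur" ends in -r. The stems ending in -r (pizduzir → pipizduzir, rugehor → rurugehor, welbor → wewelbor) repeat the first consonant+vowel as a prefix.
The other pattern: stems ending in -o or -u add the prefix no-.
So mullurur → mumullurur.

mumullurur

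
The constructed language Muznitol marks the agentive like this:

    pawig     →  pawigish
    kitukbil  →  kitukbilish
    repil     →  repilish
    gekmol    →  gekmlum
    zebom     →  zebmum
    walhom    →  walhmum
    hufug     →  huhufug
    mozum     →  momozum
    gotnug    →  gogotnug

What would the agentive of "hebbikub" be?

hehebbikub

kitukbil and gekmol both end in -l yet inflect differently (kitukbilish, gekmlum), so the final letter is not what conditions the rule; the last vowel is.
"hebbikub" has last vowel 'u'. The stems whose last vowel is 'u' (hufug → huhufug, mozum → momozum, gotnug → gogotnug) repeat the first consonant+vowel as a prefix.
The other patterns: stems whose last vowel is 'i' add -ish; stems whose last vowel is 'o' delete the last vowel and add -um.
So hebbikub → hehebbikub.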